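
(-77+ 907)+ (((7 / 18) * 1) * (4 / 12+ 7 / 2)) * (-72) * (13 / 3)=3284 / 9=364.89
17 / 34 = 1 / 2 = 0.50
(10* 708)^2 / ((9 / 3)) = 16708800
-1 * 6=-6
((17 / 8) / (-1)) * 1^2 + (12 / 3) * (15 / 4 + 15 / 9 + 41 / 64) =1061 / 48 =22.10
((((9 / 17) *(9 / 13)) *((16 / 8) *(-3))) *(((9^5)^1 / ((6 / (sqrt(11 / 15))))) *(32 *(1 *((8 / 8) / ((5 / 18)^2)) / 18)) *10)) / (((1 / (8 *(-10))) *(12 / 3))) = 7346640384 *sqrt(165) / 1105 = 85402085.43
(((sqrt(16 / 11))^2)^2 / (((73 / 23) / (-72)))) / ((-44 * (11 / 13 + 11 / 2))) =918528 / 5343965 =0.17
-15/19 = -0.79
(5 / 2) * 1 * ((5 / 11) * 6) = 75 / 11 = 6.82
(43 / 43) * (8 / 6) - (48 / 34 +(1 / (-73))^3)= -1556017 / 19839867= -0.08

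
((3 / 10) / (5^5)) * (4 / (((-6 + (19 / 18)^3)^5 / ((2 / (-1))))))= 80959687397729501184 / 275359622153153073998328125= 0.00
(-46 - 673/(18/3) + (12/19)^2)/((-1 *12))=341725/25992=13.15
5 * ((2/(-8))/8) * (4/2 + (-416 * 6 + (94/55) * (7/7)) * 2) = 137131/176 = 779.15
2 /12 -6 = -35 /6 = -5.83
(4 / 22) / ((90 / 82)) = 82 / 495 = 0.17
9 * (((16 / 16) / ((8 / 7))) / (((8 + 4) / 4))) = 21 / 8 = 2.62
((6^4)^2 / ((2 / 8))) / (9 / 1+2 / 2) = 3359232 / 5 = 671846.40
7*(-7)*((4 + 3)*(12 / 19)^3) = -592704 / 6859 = -86.41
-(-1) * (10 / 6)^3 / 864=125 / 23328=0.01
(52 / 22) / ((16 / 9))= 117 / 88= 1.33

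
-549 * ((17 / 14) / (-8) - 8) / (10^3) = 501237 / 112000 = 4.48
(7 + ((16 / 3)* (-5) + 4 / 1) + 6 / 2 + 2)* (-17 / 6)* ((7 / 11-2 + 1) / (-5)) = 1088 / 495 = 2.20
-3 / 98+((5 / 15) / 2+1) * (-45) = -2574 / 49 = -52.53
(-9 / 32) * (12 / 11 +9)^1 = -999 / 352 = -2.84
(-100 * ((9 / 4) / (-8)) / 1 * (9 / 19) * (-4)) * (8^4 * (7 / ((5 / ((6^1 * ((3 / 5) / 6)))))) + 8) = -3491748 / 19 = -183776.21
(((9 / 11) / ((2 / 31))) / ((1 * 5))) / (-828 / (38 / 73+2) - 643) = -279 / 106865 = -0.00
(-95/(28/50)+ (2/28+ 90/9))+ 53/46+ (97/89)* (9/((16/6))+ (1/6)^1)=-53152303/343896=-154.56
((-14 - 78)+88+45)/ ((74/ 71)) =2911/ 74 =39.34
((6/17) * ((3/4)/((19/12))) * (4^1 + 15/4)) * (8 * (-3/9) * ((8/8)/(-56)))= 279/4522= 0.06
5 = 5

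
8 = 8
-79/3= -26.33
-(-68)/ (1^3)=68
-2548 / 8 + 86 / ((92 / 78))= -11297 / 46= -245.59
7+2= 9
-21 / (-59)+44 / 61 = 3877 / 3599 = 1.08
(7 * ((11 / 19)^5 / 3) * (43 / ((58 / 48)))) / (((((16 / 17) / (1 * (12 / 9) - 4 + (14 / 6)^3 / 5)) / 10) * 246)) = -14009665439 / 476941237182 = -0.03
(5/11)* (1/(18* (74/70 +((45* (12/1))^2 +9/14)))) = 25/288685683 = 0.00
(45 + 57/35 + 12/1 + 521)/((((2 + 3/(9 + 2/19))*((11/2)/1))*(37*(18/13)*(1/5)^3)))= 87741275/794871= 110.38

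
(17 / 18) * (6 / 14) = 0.40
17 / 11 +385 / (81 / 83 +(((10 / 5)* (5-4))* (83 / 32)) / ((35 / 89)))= 208036977 / 7243291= 28.72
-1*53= -53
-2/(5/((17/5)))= -34/25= -1.36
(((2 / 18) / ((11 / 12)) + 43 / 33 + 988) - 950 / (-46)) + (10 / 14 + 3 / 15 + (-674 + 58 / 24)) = 12021809 / 35420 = 339.41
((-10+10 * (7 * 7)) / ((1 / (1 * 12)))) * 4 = 23040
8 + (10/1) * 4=48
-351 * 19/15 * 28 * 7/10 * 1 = -8714.16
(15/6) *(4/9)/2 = 5/9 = 0.56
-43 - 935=-978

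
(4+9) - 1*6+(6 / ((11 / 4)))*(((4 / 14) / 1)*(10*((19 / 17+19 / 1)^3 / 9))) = 2136071467 / 378301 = 5646.49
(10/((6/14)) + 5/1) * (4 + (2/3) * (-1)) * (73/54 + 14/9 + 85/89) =7889275/21627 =364.79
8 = 8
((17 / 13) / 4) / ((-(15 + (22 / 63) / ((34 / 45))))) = -2023 / 95680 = -0.02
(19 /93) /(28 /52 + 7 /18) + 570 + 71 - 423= 1467968 /6727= 218.22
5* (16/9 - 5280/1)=-237520/9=-26391.11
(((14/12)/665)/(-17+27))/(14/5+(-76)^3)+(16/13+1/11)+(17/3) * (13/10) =3108751135741/357807055320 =8.69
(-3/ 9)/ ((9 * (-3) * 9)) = 1/ 729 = 0.00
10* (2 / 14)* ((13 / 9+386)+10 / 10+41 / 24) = 20065 / 36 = 557.36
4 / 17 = 0.24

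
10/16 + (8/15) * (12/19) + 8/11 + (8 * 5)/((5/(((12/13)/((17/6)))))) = 7936101/1847560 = 4.30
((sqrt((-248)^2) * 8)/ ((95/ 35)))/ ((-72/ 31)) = -53816/ 171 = -314.71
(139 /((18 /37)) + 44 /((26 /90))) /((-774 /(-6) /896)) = 3042.44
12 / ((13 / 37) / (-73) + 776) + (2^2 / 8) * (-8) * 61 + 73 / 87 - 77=-320.15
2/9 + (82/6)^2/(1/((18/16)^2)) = 136289/576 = 236.61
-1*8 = -8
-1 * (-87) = 87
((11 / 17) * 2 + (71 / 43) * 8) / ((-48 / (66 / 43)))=-58311 / 125732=-0.46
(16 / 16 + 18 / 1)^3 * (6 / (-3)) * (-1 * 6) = 82308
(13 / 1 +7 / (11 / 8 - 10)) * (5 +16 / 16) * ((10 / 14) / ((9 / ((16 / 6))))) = 67280 / 4347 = 15.48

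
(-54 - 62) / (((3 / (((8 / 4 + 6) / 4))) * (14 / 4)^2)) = -928 / 147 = -6.31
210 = 210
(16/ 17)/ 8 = 2/ 17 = 0.12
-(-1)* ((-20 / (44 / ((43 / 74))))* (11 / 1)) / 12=-215 / 888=-0.24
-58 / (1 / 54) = -3132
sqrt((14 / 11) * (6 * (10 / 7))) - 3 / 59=-3 / 59 +2 * sqrt(330) / 11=3.25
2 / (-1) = -2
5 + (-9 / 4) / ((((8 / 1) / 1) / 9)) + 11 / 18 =887 / 288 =3.08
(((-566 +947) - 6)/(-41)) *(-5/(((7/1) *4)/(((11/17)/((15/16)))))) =5500/4879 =1.13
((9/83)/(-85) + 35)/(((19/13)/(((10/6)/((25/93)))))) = 99507148/670225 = 148.47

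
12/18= 2/3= 0.67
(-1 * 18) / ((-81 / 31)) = 62 / 9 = 6.89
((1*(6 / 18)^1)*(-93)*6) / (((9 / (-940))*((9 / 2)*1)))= 4317.04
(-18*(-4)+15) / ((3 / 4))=116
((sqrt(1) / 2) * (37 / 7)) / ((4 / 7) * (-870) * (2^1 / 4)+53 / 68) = -1258 / 117949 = -0.01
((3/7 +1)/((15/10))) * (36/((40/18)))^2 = 8748/35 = 249.94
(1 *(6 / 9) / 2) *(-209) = -209 / 3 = -69.67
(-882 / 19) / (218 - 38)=-49 / 190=-0.26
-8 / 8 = -1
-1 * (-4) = 4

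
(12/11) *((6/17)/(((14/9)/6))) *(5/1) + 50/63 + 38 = 544508/11781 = 46.22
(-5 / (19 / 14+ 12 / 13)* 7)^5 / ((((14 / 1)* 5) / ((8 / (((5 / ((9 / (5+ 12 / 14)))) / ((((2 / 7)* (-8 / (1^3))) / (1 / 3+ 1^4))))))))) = 207125155176436224 / 4037516659075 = 51300.14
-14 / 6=-2.33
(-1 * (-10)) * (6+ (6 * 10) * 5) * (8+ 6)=42840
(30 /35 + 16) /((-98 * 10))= -59 /3430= -0.02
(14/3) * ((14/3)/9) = 196/81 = 2.42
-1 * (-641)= 641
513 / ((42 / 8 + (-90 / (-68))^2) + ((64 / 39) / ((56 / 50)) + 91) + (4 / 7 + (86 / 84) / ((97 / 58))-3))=872443026 / 166071205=5.25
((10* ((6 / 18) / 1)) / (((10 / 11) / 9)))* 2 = 66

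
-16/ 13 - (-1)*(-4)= -68/ 13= -5.23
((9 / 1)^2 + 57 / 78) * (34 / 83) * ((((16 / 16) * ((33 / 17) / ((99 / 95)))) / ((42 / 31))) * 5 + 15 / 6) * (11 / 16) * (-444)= -2170836250 / 22659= -95804.59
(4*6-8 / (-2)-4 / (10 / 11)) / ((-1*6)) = -59 / 15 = -3.93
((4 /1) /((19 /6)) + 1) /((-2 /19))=-43 /2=-21.50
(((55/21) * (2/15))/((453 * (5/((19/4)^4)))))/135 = 1433531/2465769600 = 0.00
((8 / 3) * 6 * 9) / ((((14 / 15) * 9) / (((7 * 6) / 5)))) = 144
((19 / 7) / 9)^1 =19 / 63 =0.30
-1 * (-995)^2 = -990025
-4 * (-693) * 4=11088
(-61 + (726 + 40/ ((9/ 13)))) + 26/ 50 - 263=103567/ 225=460.30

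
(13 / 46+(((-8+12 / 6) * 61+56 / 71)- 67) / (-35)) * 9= 12995163 / 114310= 113.68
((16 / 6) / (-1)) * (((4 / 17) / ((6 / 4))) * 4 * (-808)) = 1351.95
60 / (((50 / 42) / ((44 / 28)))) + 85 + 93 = 1286 / 5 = 257.20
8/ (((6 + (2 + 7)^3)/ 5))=8/ 147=0.05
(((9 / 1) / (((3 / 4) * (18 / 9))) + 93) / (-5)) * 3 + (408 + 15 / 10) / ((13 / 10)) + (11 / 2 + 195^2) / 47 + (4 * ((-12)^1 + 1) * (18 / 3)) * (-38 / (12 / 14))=12768.76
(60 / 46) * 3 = 90 / 23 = 3.91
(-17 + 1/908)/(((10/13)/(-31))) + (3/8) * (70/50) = 778134/1135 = 685.58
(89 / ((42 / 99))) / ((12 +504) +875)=2937 / 19474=0.15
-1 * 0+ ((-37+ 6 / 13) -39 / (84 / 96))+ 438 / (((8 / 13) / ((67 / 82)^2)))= 964477277 / 2447536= 394.06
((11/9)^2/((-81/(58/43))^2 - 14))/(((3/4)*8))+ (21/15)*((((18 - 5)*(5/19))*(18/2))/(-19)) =-2.27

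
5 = 5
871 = 871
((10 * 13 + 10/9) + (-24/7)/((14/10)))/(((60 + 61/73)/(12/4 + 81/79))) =439054120/51573333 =8.51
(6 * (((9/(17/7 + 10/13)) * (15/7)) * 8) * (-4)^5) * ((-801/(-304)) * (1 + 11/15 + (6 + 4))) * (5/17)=-84450263040/31331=-2695421.88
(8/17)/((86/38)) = 152/731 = 0.21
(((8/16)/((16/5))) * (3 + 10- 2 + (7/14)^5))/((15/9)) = 1059/1024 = 1.03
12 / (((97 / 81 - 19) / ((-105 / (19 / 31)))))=225990 / 1957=115.48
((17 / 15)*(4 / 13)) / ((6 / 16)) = 544 / 585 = 0.93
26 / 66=13 / 33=0.39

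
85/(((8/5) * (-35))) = -1.52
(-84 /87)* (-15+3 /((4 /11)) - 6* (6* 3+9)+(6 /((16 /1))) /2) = 651 /4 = 162.75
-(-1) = 1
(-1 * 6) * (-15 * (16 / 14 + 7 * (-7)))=-30150 / 7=-4307.14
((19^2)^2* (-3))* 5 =-1954815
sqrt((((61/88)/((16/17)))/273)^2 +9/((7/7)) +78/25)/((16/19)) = 19*sqrt(44768597899393)/30750720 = 4.13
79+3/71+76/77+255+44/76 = 34860632/103873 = 335.61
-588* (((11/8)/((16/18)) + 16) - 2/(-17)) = -2825193/272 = -10386.74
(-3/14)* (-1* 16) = 24/7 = 3.43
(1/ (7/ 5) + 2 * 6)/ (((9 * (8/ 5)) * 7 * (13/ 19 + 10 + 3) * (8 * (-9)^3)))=-1691/ 1069915392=-0.00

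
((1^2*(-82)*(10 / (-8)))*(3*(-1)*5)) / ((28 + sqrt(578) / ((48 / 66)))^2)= -72068400 / 2381321 + 50265600*sqrt(2) / 2381321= -0.41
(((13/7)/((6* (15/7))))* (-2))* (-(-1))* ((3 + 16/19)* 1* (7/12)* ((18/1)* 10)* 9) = -19929/19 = -1048.89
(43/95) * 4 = 172/95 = 1.81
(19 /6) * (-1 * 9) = -57 /2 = -28.50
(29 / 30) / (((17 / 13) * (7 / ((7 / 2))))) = 377 / 1020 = 0.37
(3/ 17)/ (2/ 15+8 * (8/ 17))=45/ 994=0.05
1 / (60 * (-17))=-1 / 1020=-0.00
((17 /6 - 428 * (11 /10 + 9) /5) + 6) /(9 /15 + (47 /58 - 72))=338401 /27915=12.12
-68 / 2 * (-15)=510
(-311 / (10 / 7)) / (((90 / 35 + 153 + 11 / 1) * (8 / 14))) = -106673 / 46640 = -2.29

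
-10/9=-1.11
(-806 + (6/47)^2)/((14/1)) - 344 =-6209481/15463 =-401.57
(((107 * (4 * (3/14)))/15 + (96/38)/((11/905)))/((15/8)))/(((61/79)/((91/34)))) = 6429537608/16254975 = 395.54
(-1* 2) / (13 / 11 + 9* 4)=-22 / 409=-0.05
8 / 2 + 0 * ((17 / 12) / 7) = 4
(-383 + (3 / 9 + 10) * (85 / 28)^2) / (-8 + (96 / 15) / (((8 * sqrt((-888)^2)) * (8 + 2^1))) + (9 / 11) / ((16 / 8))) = 37.91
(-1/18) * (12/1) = -2/3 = -0.67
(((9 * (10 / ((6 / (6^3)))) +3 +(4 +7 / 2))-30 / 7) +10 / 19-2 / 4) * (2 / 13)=863500 / 1729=499.42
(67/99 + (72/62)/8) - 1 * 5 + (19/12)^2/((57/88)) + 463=4260008/9207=462.69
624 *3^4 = 50544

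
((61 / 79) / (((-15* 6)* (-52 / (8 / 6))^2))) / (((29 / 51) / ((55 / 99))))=-1037 / 188168994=-0.00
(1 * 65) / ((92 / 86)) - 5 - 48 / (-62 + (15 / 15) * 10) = 33897 / 598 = 56.68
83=83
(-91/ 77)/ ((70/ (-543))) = 7059/ 770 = 9.17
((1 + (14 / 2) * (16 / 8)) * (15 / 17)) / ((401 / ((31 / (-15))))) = -465 / 6817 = -0.07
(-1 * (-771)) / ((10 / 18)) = 6939 / 5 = 1387.80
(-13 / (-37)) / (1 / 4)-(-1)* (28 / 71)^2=291140 / 186517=1.56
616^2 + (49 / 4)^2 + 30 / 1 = 379636.06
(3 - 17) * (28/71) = -392/71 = -5.52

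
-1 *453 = -453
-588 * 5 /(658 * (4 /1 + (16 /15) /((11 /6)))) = -275 /282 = -0.98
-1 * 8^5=-32768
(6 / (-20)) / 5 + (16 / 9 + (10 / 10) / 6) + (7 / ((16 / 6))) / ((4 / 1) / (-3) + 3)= 6227 / 1800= 3.46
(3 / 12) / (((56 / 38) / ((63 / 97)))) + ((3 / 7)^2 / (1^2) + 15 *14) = 15992427 / 76048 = 210.29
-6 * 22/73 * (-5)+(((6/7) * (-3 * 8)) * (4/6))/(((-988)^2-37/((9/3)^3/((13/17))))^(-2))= -468948396723525804860/35885997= -13067726576567.62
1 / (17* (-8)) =-1 / 136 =-0.01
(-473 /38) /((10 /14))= -3311 /190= -17.43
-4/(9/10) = -40/9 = -4.44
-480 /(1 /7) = -3360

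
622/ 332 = 311/ 166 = 1.87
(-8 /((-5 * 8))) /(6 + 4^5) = 1 /5150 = 0.00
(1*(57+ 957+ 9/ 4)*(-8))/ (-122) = 4065/ 61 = 66.64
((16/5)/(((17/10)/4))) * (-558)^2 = 39854592/17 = 2344387.76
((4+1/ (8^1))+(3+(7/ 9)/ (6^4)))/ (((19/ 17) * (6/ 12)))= 1412921/ 110808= 12.75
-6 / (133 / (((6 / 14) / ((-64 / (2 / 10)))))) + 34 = 5064649 / 148960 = 34.00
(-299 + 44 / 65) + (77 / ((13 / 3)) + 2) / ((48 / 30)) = -148703 / 520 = -285.97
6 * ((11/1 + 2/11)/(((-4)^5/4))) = -369/1408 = -0.26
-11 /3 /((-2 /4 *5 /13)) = 286 /15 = 19.07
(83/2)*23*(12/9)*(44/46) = 3652/3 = 1217.33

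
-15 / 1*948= -14220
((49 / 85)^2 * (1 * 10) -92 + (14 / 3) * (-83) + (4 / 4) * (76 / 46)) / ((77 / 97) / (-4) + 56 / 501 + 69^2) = -3064582674152 / 30757809965465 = -0.10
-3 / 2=-1.50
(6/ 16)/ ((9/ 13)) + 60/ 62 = 1123/ 744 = 1.51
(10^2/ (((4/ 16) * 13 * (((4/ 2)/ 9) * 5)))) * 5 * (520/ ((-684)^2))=500/ 3249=0.15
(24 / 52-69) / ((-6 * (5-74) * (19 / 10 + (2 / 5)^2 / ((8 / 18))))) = -2475 / 33787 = -0.07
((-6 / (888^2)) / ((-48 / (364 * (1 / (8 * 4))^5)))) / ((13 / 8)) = 7 / 6614786506752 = 0.00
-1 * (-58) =58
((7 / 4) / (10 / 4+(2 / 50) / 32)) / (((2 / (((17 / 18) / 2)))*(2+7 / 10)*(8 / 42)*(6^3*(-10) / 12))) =-20825 / 11669832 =-0.00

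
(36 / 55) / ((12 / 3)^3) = 9 / 880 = 0.01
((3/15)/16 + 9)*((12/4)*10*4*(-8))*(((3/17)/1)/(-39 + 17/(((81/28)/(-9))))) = 233604/14059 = 16.62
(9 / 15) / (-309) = -1 / 515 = -0.00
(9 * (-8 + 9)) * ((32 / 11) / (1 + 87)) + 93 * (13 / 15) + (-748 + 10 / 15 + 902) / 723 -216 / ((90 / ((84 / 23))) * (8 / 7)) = 2216595983 / 30181635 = 73.44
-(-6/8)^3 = 0.42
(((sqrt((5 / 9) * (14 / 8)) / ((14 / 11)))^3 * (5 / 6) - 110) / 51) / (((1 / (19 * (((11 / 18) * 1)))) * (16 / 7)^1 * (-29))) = 80465 / 212976 - 6954475 * sqrt(35) / 30913892352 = 0.38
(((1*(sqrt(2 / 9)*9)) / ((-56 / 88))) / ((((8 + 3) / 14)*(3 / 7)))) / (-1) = 14*sqrt(2) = 19.80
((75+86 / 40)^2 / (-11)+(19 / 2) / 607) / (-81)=481711181 / 72111600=6.68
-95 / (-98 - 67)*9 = 57 / 11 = 5.18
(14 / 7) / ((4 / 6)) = 3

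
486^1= 486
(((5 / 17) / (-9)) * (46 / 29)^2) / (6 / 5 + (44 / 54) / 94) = -0.07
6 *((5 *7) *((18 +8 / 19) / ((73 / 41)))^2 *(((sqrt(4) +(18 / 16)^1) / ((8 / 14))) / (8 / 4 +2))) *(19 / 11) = 945956484375 / 17820176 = 53083.45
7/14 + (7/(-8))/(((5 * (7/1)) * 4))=79/160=0.49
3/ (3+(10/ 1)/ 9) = 27/ 37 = 0.73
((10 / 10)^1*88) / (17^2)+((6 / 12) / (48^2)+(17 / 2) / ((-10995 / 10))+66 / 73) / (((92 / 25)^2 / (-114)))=-728086635184591 / 100522099863552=-7.24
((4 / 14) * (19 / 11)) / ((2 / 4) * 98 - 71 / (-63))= 171 / 17369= 0.01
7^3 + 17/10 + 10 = 3547/10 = 354.70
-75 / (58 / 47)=-3525 / 58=-60.78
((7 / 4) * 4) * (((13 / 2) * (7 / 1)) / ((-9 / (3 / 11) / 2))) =-637 / 33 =-19.30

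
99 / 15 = 33 / 5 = 6.60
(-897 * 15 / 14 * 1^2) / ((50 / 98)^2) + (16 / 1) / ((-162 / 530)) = -75824053 / 20250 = -3744.40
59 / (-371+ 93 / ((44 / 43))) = -2596 / 12325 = -0.21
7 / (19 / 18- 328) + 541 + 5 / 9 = 28682356 / 52965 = 541.53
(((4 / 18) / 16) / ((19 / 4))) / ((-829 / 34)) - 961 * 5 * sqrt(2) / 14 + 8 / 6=188995 / 141759 - 4805 * sqrt(2) / 14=-484.05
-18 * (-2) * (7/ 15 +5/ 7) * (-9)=-13392/ 35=-382.63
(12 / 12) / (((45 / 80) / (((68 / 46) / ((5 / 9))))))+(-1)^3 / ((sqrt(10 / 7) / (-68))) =544 / 115+34 *sqrt(70) / 5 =61.62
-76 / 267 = -0.28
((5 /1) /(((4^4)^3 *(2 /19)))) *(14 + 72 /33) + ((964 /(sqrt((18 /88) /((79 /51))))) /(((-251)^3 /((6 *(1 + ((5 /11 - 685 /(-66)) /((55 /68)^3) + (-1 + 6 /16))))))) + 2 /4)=92283143 /184549376 - 8025270598 *sqrt(44319) /80506446834825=0.48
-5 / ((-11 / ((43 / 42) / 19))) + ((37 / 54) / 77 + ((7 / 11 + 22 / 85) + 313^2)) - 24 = 328861780607 / 3357585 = 97945.93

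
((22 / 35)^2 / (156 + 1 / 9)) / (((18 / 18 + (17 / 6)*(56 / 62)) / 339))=0.24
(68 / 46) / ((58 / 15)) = 0.38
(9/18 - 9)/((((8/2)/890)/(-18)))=68085/2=34042.50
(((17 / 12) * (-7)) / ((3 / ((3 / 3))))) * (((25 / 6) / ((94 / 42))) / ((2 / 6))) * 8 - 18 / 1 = -23363 / 141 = -165.70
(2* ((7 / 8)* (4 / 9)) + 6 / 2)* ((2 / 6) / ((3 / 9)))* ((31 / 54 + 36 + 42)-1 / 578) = 1226200 / 4131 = 296.83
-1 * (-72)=72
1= 1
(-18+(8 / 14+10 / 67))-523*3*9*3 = -19876351 / 469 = -42380.28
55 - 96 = -41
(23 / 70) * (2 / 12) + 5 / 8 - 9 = -8.32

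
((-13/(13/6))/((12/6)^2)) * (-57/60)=57/40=1.42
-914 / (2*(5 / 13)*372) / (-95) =5941 / 176700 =0.03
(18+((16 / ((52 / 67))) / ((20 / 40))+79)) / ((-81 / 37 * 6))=-22163 / 2106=-10.52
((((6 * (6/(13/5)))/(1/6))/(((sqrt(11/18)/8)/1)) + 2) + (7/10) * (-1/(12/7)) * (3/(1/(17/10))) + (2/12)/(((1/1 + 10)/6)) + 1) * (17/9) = 8381/4400 + 48960 * sqrt(22)/143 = 1607.80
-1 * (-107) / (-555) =-107 / 555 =-0.19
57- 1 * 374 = -317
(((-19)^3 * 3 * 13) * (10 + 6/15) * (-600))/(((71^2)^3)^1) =1669206240/128100283921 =0.01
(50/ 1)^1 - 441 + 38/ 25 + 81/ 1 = -7712/ 25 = -308.48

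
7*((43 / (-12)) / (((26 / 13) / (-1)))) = 301 / 24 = 12.54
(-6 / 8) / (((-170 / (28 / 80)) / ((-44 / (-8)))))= 231 / 27200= 0.01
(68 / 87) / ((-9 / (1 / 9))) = -68 / 7047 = -0.01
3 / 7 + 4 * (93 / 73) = 2823 / 511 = 5.52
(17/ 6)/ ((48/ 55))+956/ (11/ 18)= 4966189/ 3168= 1567.61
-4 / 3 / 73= -4 / 219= -0.02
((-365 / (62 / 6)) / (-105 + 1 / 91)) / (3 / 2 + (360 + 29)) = 99645 / 115655947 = 0.00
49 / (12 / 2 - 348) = -49 / 342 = -0.14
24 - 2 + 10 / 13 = 296 / 13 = 22.77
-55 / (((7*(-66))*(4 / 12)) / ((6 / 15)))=1 / 7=0.14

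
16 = 16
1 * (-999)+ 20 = -979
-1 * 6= -6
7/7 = 1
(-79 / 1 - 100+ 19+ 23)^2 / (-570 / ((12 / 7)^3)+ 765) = 5405472 / 187735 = 28.79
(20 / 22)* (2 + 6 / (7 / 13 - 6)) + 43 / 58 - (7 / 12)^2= 3980815 / 3261456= 1.22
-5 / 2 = -2.50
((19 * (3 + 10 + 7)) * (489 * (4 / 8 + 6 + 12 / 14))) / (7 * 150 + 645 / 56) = 5103856 / 3963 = 1287.88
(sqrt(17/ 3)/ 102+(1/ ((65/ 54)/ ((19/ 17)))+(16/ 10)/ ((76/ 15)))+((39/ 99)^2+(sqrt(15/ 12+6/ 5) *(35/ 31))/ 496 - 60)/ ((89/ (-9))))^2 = (-10082827755 *sqrt(5)+204496417840 *sqrt(51)+456554970852768)^2/ 3915743743775817164189721600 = 53.57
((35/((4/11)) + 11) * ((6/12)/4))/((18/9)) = 429/64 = 6.70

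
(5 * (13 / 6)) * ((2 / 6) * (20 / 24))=325 / 108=3.01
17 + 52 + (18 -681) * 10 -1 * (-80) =-6481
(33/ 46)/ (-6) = -11/ 92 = -0.12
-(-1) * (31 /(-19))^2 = 961 /361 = 2.66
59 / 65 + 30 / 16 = 1447 / 520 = 2.78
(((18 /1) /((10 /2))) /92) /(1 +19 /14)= 21 /1265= 0.02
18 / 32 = 9 / 16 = 0.56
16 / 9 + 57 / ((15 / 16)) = 2816 / 45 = 62.58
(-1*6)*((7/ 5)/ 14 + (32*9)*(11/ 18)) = -1056.60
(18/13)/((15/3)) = 18/65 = 0.28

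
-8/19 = -0.42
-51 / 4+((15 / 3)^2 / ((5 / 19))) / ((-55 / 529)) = -40765 / 44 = -926.48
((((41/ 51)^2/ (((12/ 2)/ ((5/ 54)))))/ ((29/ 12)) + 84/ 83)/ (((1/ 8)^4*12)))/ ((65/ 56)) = 9850012540928/ 32962095855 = 298.83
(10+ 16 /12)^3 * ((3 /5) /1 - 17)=-3222928 /135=-23873.54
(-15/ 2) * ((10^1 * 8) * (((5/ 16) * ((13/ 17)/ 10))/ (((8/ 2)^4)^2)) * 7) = -6825/ 4456448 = -0.00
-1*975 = -975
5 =5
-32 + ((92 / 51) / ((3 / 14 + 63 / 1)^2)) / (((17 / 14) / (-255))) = -85467328 / 2662965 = -32.09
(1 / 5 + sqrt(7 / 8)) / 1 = 1 / 5 + sqrt(14) / 4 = 1.14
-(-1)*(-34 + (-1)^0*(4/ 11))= -370/ 11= -33.64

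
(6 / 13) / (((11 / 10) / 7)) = 420 / 143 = 2.94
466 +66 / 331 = 154312 / 331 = 466.20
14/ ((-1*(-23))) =14/ 23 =0.61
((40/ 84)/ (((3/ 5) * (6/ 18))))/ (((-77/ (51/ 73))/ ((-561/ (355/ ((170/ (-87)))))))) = -491300/ 7365043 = -0.07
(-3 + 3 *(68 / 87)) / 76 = -0.01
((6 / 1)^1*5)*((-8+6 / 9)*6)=-1320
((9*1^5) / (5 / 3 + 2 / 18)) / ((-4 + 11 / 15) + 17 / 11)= -13365 / 4544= -2.94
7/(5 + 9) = 1/2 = 0.50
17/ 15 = 1.13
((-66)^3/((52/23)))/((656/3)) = -2479653/4264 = -581.53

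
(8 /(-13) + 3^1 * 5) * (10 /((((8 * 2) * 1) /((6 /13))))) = 2805 /676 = 4.15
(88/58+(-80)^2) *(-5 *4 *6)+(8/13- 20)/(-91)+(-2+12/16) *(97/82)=-1234876219513/1607528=-768183.33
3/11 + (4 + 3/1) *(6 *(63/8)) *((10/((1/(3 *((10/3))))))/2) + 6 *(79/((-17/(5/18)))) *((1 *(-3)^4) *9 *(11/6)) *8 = -24786033/374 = -66272.82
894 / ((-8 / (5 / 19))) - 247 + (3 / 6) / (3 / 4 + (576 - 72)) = -276.41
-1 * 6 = -6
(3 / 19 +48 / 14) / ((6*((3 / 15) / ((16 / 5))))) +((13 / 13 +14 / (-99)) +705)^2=649479982072 / 1303533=498245.91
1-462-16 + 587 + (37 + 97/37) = 5536/37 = 149.62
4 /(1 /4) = 16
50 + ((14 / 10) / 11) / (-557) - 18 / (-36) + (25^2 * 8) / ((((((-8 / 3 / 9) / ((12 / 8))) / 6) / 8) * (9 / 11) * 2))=-45489880879 / 61270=-742449.50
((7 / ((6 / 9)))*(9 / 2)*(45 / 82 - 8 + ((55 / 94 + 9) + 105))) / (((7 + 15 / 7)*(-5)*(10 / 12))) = -819388143 / 6166400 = -132.88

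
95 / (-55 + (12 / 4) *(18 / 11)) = -55 / 29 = -1.90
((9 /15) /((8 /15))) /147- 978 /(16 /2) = -47919 /392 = -122.24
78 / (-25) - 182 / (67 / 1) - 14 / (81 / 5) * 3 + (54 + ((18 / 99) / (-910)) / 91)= 187733805223 / 4119590475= 45.57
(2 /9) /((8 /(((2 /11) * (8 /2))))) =2 /99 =0.02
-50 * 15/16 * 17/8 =-6375/64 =-99.61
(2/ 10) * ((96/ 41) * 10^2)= 1920/ 41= 46.83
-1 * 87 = -87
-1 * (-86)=86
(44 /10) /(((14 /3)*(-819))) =-11 /9555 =-0.00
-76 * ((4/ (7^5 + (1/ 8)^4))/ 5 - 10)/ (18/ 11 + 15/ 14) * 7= 94000289229616/ 47844823735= 1964.69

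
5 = 5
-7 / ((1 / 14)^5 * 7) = -537824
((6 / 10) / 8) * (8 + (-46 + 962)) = 693 / 10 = 69.30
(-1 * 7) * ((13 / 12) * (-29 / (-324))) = -2639 / 3888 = -0.68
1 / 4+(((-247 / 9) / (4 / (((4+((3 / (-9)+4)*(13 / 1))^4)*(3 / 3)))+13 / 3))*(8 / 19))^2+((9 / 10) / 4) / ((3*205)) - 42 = -75542541536755451165502107 / 2180882132703709063864200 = -34.64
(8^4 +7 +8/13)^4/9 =8099160521552003281/257049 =31508235867682.83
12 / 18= 2 / 3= 0.67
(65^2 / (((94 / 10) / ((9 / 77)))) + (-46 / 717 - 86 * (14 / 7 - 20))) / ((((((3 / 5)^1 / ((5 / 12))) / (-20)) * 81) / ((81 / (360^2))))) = -20764695775 / 121064061888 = -0.17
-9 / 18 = -1 / 2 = -0.50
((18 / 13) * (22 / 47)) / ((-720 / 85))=-187 / 2444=-0.08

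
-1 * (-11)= 11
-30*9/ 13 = -20.77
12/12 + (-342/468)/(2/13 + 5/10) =-2/17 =-0.12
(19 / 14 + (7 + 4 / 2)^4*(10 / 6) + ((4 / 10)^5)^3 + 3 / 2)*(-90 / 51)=-14019470216220006 / 726318359375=-19302.10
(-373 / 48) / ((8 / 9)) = -1119 / 128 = -8.74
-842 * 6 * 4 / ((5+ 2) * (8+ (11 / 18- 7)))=-363744 / 203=-1791.84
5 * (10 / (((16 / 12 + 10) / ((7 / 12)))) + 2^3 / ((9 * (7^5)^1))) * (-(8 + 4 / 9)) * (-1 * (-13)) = -6539015015 / 23143239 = -282.55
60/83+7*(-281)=-163201/83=-1966.28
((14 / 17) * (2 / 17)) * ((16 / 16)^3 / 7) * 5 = 20 / 289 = 0.07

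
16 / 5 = 3.20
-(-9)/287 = 9/287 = 0.03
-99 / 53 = -1.87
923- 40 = 883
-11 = -11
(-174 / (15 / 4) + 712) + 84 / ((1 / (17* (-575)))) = -4102172 / 5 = -820434.40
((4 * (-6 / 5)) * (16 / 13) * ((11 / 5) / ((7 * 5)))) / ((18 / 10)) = -1408 / 6825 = -0.21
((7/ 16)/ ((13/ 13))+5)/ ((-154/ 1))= -87/ 2464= -0.04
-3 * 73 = -219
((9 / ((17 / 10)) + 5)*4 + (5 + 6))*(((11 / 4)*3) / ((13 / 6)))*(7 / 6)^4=23426557 / 63648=368.06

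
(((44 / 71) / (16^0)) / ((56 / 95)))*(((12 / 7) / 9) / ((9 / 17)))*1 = 35530 / 93933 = 0.38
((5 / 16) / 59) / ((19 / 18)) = 45 / 8968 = 0.01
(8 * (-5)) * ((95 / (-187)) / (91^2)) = 0.00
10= 10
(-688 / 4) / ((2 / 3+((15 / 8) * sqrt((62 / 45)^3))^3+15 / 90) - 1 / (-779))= 2962958953364352000 / 16030269216703766311 - 5621699831448277440 * sqrt(310) / 16030269216703766311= -5.99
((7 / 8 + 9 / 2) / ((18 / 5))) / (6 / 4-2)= -215 / 72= -2.99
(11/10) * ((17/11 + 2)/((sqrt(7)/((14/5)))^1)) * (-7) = -28.89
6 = 6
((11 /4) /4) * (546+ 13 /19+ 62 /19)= 114939 /304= 378.09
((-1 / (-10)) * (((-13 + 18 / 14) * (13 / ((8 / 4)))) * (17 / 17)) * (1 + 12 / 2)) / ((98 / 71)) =-37843 / 980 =-38.62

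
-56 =-56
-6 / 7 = -0.86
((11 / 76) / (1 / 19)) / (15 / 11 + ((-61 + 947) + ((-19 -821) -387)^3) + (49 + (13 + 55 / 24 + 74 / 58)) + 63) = -21054 / 14142799161479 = -0.00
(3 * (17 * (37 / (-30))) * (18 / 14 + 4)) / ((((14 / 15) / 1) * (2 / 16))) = -139638 / 49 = -2849.76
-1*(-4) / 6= 2 / 3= 0.67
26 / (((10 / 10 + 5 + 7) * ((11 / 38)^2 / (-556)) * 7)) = -1605728 / 847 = -1895.78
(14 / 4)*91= 637 / 2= 318.50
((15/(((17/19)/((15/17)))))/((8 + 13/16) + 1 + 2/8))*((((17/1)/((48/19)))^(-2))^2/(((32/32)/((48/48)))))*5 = 95551488000/26655093309131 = 0.00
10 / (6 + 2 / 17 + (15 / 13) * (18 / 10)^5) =1381250 / 3856499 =0.36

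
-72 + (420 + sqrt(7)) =sqrt(7) + 348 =350.65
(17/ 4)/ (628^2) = 17/ 1577536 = 0.00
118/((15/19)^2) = 42598/225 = 189.32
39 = 39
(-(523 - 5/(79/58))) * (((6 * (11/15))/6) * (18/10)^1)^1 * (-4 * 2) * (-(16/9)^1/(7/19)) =-156793472/5925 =-26463.03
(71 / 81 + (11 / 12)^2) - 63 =-61.28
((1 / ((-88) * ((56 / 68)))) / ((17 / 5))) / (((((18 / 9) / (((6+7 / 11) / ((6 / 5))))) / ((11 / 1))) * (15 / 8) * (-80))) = 73 / 88704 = 0.00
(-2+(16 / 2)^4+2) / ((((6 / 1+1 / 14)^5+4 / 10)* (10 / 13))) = 0.65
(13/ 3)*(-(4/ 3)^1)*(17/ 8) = -221/ 18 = -12.28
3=3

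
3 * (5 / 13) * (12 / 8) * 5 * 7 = 60.58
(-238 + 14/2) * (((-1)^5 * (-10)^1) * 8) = -18480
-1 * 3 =-3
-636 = -636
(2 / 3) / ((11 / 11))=2 / 3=0.67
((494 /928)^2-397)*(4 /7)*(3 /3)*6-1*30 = -261886029 /188384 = -1390.17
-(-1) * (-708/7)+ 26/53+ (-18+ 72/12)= -41794/371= -112.65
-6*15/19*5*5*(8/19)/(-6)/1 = 3000/361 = 8.31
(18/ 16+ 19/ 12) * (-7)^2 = 3185/ 24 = 132.71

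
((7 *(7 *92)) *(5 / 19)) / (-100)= -1127 / 95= -11.86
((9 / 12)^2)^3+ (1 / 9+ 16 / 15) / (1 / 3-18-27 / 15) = 105379 / 897024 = 0.12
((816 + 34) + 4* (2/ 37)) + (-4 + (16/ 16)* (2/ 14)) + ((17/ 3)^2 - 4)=2038390/ 2331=874.47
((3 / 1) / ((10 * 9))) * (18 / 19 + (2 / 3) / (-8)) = 197 / 6840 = 0.03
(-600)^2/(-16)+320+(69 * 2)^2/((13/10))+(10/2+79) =-96808/13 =-7446.77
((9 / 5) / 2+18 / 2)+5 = 149 / 10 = 14.90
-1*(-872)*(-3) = -2616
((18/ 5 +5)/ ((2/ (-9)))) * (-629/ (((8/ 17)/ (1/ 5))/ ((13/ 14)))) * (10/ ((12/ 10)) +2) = 555896991/ 5600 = 99267.32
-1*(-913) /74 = 913 /74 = 12.34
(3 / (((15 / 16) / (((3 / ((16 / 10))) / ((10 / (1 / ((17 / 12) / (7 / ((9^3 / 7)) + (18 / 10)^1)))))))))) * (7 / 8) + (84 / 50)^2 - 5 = -1278572 / 860625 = -1.49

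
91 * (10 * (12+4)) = 14560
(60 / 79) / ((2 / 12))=360 / 79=4.56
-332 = -332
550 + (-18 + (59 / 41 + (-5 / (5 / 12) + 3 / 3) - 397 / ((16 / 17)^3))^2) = 6669408164219161 / 28202500096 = 236482.87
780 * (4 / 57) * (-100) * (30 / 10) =-312000 / 19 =-16421.05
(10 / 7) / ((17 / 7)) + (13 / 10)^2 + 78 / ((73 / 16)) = 2404329 / 124100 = 19.37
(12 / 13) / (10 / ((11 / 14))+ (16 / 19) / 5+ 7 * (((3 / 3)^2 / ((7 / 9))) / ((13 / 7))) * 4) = 1045 / 36544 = 0.03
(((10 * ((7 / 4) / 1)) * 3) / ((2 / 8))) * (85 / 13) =17850 / 13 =1373.08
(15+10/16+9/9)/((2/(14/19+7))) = 1029/16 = 64.31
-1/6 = -0.17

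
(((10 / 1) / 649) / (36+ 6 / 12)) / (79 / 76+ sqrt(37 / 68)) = 2041360 / 2495299213- 57760 * sqrt(629) / 2495299213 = 0.00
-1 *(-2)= 2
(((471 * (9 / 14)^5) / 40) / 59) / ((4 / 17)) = 0.09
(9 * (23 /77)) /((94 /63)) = 1863 /1034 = 1.80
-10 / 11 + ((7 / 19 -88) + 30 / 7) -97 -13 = -284195 / 1463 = -194.25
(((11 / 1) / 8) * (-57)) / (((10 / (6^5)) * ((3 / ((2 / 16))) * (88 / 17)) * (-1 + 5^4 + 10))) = -78489 / 101440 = -0.77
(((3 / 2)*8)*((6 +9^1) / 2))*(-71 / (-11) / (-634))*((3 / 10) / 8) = -1917 / 55792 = -0.03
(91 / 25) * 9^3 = 66339 / 25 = 2653.56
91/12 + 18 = 25.58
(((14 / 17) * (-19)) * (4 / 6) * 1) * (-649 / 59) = 5852 / 51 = 114.75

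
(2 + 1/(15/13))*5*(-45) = -645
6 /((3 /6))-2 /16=95 /8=11.88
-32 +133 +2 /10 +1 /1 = 511 /5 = 102.20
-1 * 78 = -78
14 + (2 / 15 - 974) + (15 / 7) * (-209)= -147811 / 105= -1407.72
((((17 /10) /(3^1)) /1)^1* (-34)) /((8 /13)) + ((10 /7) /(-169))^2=-5257868173 /167938680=-31.31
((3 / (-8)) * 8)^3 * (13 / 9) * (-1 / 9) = 13 / 3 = 4.33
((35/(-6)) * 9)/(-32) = 105/64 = 1.64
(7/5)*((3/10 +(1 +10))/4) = 791/200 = 3.96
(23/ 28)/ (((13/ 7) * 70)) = 23/ 3640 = 0.01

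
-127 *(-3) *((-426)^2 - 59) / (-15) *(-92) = 2119676228 / 5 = 423935245.60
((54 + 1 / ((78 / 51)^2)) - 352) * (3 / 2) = -603477 / 1352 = -446.36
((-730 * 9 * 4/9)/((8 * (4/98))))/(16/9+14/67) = -10784655/2396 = -4501.11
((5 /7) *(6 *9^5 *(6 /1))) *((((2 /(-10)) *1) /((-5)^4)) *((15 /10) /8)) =-1594323 /17500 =-91.10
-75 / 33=-25 / 11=-2.27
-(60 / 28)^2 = -225 / 49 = -4.59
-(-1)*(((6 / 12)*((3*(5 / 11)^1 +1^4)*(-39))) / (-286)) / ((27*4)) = 13 / 8712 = 0.00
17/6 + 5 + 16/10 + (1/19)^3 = 1941127/205770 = 9.43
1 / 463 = 0.00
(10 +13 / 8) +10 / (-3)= 199 / 24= 8.29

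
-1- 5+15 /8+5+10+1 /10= 439 /40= 10.98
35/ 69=0.51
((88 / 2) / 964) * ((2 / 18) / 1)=11 / 2169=0.01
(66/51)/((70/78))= 858/595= 1.44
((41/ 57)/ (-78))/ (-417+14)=41/ 1791738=0.00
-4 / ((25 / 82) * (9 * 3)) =-328 / 675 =-0.49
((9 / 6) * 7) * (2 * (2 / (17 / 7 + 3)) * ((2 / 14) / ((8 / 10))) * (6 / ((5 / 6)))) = 189 / 19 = 9.95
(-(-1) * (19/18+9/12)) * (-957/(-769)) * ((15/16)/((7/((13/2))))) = 1347775/689024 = 1.96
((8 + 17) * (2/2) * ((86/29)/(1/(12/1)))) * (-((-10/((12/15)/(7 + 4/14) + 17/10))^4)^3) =-7988437084891032522505800000000000000000000000000/11087111374406350796896692093521185709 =-720515634336.61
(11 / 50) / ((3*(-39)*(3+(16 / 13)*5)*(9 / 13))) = -143 / 481950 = -0.00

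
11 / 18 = 0.61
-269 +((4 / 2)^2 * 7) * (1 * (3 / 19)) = -5027 / 19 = -264.58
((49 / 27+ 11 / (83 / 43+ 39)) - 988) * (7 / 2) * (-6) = 29814113 / 1440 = 20704.25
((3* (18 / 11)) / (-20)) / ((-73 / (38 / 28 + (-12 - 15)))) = -9693 / 112420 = -0.09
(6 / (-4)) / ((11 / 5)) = -15 / 22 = -0.68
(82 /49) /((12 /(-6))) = -0.84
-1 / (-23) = 1 / 23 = 0.04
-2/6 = -1/3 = -0.33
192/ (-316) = -48/ 79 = -0.61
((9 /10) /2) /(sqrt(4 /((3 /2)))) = 0.28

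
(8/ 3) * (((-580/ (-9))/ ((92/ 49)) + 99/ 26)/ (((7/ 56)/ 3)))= 6567136/ 2691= 2440.41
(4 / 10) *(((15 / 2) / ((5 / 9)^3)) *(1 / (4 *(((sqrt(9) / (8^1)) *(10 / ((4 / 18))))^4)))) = 1024 / 18984375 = 0.00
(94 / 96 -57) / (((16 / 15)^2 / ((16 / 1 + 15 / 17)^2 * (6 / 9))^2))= -456098241523225 / 256576512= -1777630.53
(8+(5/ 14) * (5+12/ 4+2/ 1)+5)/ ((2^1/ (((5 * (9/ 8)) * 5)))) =6525/ 28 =233.04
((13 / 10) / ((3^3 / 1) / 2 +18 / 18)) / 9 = 13 / 1305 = 0.01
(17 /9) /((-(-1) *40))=17 /360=0.05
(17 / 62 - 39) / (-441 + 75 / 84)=33614 / 382013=0.09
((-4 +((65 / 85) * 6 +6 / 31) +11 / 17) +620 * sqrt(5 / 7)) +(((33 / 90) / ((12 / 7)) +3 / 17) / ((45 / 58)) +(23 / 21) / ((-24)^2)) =924574307 / 478094400 +620 * sqrt(35) / 7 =525.93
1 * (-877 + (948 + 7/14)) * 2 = 143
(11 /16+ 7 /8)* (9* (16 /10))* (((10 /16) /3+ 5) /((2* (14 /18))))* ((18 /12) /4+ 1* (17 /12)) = 134.97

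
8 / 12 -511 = -1531 / 3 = -510.33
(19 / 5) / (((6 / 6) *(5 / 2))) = 38 / 25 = 1.52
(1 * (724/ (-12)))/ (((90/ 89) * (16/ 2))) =-16109/ 2160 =-7.46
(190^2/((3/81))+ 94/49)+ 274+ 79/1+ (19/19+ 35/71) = 3392221255/3479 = 975056.41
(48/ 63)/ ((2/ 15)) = 40/ 7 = 5.71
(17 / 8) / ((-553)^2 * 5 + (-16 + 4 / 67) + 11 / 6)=3417 / 2458681676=0.00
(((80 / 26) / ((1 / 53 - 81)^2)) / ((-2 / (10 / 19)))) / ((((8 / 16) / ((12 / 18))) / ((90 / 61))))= -4213500 / 17347074043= -0.00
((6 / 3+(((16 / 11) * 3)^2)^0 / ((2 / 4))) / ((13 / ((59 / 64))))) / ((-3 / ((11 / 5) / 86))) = -649 / 268320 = -0.00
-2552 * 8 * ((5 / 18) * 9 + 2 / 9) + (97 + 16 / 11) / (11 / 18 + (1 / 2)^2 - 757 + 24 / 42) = -1047621087380 / 18849897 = -55577.02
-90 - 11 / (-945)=-89.99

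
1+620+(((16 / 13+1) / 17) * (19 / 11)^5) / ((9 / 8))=199499657587 / 320330439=622.79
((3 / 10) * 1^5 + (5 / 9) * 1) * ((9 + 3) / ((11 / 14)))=196 / 15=13.07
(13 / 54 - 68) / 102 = -3659 / 5508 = -0.66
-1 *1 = -1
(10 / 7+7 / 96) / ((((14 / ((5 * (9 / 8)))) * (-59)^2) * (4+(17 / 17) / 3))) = 45405 / 1135307264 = 0.00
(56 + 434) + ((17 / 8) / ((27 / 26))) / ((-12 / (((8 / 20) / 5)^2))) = 99224779 / 202500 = 490.00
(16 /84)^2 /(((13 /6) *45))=32 /85995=0.00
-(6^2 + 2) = -38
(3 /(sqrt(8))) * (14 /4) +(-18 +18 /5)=-72 /5 +21 * sqrt(2) /8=-10.69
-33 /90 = -11 /30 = -0.37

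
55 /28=1.96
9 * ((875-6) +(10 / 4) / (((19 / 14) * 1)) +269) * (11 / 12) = 714681 / 76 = 9403.70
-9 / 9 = -1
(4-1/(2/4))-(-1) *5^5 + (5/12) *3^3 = 12553/4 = 3138.25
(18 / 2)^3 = 729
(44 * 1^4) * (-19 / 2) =-418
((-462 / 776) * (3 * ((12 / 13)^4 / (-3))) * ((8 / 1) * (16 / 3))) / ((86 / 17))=434294784 / 119127931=3.65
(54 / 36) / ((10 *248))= 3 / 4960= 0.00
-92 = -92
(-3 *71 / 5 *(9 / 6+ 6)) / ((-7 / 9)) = 5751 / 14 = 410.79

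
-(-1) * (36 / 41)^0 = 1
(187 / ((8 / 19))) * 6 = 10659 / 4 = 2664.75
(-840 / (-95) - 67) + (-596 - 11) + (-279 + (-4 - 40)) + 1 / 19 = -18774 / 19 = -988.11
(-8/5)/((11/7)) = -56/55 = -1.02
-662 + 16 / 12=-1982 / 3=-660.67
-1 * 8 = -8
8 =8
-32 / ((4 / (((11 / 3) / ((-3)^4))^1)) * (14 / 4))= -176 / 1701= -0.10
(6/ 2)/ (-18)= -1/ 6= -0.17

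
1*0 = 0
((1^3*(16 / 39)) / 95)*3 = 16 / 1235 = 0.01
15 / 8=1.88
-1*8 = -8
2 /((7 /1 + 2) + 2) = 2 /11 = 0.18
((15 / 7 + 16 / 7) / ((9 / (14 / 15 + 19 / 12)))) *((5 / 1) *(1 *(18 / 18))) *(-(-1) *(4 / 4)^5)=4681 / 756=6.19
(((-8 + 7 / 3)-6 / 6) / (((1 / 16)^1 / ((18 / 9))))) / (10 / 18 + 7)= -480 / 17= -28.24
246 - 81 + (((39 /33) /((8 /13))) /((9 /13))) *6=23977 /132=181.64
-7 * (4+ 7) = -77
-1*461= -461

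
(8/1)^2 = 64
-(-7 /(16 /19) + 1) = 117 /16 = 7.31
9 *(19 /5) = 171 /5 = 34.20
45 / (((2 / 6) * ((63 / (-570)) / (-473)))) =4044150 / 7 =577735.71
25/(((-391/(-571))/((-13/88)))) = -185575/34408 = -5.39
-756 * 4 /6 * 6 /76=-756 /19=-39.79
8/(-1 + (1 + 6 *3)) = 4/9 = 0.44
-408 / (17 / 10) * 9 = -2160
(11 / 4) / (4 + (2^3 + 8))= 11 / 80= 0.14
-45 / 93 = -15 / 31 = -0.48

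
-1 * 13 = -13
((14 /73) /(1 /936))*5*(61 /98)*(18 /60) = 85644 /511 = 167.60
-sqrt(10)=-3.16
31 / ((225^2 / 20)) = 0.01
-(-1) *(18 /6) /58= 3 /58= 0.05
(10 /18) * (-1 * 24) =-40 /3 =-13.33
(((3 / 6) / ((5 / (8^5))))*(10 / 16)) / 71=2048 / 71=28.85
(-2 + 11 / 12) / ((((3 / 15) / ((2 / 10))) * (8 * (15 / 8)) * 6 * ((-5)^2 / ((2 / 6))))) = -13 / 81000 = -0.00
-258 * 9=-2322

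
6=6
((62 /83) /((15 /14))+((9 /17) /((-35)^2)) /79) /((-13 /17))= -285604621 /313260675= -0.91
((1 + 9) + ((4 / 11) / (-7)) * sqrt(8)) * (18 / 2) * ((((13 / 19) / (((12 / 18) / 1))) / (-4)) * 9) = -15795 / 76 + 3159 * sqrt(2) / 1463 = -204.78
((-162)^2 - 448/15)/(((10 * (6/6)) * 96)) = 98303/3600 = 27.31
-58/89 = -0.65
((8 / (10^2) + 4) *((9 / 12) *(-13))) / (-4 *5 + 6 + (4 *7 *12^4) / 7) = -1989 / 4146500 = -0.00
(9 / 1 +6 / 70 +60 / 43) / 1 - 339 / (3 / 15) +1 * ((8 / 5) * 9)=-2513529 / 1505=-1670.12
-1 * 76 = -76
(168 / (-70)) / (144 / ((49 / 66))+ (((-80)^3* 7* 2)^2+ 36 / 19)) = -2793 / 59793735680227925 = -0.00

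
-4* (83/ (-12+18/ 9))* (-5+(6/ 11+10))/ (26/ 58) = 410.70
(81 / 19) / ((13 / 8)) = 648 / 247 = 2.62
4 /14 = 2 /7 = 0.29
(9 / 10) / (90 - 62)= 9 / 280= 0.03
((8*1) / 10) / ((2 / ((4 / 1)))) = 8 / 5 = 1.60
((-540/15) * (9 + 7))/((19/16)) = -9216/19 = -485.05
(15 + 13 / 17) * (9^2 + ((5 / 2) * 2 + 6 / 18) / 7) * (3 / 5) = 27068 / 35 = 773.37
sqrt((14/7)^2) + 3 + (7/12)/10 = 607/120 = 5.06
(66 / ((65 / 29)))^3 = 7011739944 / 274625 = 25532.05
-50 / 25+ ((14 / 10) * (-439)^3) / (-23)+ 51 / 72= 14213555627 / 2760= 5149839.00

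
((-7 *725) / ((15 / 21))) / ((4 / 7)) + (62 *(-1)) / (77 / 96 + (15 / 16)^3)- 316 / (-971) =-967869931705 / 77606204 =-12471.55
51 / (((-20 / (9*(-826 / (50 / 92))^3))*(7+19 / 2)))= 4196382547531104 / 859375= 4883063328.04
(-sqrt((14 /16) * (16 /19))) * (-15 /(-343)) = -15 * sqrt(266) /6517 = -0.04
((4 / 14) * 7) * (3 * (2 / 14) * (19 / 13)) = 114 / 91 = 1.25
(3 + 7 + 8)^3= 5832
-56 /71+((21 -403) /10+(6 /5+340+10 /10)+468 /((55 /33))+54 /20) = 83313 /142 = 586.71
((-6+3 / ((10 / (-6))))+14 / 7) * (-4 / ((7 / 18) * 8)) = 261 / 35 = 7.46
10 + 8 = 18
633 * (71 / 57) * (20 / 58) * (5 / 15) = 149810 / 1653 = 90.63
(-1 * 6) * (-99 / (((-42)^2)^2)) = 11 / 57624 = 0.00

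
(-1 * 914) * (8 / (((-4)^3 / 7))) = 3199 / 4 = 799.75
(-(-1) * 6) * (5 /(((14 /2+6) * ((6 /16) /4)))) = 320 /13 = 24.62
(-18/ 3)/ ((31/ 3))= -18/ 31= -0.58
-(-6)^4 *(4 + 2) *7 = -54432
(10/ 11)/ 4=5/ 22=0.23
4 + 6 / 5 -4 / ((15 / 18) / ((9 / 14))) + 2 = 144 / 35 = 4.11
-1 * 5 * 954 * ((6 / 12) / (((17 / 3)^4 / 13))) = -2511405 / 83521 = -30.07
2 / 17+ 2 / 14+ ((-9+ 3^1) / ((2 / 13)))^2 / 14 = 25919 / 238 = 108.90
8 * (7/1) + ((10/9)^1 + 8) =586/9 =65.11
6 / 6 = 1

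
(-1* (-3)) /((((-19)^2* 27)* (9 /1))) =1 /29241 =0.00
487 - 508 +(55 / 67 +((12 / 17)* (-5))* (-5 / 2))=-12934 / 1139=-11.36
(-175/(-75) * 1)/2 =7/6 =1.17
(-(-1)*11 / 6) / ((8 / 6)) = 11 / 8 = 1.38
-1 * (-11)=11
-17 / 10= -1.70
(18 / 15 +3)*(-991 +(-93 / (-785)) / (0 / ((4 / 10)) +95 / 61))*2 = -3103722384 / 372875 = -8323.76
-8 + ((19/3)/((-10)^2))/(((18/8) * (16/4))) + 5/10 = -20231/2700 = -7.49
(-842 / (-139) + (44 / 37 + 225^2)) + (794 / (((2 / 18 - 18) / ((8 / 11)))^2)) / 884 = 180498306774113777 / 3564888249923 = 50632.25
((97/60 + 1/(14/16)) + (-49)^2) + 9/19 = 19185781/7980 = 2404.23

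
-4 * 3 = -12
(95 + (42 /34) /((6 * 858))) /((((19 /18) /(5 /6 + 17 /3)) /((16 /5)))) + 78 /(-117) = 99732962 /53295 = 1871.34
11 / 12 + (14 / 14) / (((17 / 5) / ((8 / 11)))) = 2537 / 2244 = 1.13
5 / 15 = 1 / 3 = 0.33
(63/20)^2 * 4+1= 40.69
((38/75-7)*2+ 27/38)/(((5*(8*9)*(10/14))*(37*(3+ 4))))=-34987/189810000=-0.00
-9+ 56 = 47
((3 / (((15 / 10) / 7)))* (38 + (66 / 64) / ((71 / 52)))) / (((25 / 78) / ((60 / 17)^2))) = 432687528 / 20519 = 21087.16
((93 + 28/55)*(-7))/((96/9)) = -108003/1760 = -61.37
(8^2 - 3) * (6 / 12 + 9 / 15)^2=7381 / 100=73.81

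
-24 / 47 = -0.51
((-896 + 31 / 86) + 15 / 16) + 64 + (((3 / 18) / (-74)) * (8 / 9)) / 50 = -14273787613 / 17182800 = -830.70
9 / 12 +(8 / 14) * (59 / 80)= 41 / 35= 1.17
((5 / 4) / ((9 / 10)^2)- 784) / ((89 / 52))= -3295708 / 7209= -457.17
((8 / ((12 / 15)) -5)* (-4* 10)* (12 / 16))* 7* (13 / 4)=-6825 / 2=-3412.50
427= 427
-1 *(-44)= 44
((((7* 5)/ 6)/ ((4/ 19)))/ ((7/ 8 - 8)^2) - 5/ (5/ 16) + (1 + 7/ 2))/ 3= -11239/ 3078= -3.65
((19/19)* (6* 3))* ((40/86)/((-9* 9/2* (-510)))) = 8/19737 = 0.00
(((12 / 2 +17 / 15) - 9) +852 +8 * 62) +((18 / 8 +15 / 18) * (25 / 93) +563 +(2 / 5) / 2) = 2131741 / 1116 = 1910.16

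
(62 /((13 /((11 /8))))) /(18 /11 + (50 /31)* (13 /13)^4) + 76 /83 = 14030139 /4782128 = 2.93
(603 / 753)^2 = 40401 / 63001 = 0.64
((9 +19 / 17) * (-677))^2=13559205136 / 289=46917664.83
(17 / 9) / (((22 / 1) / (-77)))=-119 / 18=-6.61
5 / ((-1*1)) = -5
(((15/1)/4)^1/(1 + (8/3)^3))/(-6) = -135/4312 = -0.03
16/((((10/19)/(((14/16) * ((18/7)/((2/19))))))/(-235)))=-152703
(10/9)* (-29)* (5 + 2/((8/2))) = -1595/9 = -177.22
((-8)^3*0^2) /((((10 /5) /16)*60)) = 0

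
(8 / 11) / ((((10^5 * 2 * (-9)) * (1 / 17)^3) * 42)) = -4913 / 103950000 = -0.00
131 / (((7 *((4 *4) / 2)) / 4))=131 / 14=9.36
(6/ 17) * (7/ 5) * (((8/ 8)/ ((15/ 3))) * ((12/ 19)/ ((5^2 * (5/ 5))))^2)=6048/ 95890625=0.00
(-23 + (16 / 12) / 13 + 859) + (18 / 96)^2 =8347999 / 9984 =836.14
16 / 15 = 1.07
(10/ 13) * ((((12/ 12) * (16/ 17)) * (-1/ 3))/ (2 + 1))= -160/ 1989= -0.08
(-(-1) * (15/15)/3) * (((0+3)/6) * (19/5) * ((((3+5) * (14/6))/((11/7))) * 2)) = 7448/495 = 15.05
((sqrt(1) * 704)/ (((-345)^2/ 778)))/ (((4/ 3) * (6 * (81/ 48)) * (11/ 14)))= 1394176/ 3213675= 0.43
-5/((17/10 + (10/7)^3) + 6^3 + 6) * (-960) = 5488000/259097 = 21.18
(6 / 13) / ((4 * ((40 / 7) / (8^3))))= 672 / 65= 10.34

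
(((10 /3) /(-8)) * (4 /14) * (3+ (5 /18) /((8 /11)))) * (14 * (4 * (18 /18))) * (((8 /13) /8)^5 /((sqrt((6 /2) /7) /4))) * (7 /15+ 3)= -1948 * sqrt(21) /6940323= -0.00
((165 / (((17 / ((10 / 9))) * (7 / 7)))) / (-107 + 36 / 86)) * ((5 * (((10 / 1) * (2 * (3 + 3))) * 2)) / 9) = -13.49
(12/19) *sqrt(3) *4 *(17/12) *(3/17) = 12 *sqrt(3)/19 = 1.09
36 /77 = 0.47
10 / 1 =10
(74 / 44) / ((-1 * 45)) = -37 / 990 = -0.04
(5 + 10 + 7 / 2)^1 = 37 / 2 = 18.50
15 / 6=5 / 2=2.50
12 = 12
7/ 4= 1.75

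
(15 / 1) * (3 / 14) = 45 / 14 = 3.21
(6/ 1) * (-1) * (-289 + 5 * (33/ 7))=11148/ 7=1592.57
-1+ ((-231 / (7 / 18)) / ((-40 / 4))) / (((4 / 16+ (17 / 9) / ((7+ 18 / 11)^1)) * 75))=0.69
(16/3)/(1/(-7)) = -112/3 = -37.33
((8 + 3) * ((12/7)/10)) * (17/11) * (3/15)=102/175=0.58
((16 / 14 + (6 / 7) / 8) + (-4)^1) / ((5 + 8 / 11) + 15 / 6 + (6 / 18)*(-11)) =-363 / 602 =-0.60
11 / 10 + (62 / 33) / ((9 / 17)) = 13807 / 2970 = 4.65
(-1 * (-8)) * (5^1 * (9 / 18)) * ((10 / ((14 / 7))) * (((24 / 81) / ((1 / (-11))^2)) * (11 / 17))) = 1064800 / 459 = 2319.83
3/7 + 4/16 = 19/28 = 0.68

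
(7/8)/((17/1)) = 7/136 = 0.05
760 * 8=6080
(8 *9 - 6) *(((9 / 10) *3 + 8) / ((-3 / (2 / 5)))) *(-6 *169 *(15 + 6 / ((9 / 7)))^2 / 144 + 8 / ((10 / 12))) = 3449877629 / 13500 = 255546.49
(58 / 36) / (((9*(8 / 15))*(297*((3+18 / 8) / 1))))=145 / 673596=0.00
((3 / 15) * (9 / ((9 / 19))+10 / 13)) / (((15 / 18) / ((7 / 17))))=10794 / 5525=1.95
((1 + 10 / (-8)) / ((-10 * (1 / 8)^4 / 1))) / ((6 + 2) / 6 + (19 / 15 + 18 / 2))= 256 / 29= 8.83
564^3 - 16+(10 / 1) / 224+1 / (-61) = 1225702666689 / 6832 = 179406128.03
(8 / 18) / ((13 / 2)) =8 / 117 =0.07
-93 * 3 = -279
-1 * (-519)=519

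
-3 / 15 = -0.20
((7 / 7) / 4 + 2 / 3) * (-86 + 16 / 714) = -78.81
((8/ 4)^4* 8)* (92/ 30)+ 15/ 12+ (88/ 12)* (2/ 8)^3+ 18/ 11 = 2088421/ 5280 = 395.53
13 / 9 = 1.44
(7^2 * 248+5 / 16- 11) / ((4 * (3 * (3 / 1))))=194261 / 576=337.26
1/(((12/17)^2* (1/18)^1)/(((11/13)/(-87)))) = -0.35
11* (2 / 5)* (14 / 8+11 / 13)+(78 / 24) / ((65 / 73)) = 3919 / 260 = 15.07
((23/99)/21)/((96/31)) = 713/199584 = 0.00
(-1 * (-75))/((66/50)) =625/11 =56.82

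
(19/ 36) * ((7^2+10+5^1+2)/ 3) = 209/ 18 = 11.61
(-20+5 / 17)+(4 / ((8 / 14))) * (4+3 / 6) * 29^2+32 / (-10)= 4499661 / 170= 26468.59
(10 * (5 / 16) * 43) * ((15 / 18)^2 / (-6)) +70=94085 / 1728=54.45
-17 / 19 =-0.89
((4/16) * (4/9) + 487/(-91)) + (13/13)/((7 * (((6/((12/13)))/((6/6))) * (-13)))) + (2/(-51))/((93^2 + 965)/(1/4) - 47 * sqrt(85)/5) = -2338659076540622/446119223568291 - 94 * sqrt(85)/377108388477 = -5.24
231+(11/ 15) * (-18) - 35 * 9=-486/ 5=-97.20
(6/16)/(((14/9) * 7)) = 27/784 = 0.03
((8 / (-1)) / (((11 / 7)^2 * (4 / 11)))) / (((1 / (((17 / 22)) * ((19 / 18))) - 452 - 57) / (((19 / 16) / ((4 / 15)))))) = 4510695 / 57731872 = 0.08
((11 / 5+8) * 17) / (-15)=-289 / 25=-11.56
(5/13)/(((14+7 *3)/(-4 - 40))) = -44/91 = -0.48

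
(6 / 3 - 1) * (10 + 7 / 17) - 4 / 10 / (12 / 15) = 9.91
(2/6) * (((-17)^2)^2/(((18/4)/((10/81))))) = 763.80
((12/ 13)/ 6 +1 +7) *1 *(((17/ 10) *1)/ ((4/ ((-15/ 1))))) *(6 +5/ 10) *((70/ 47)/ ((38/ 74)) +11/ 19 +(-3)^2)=-3765279/ 893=-4216.44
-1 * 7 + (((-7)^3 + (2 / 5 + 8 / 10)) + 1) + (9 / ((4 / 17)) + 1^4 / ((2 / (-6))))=-6251 / 20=-312.55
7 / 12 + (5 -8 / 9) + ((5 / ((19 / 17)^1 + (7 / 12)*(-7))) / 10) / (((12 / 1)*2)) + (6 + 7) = 96308 / 5445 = 17.69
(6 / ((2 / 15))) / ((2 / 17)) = 765 / 2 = 382.50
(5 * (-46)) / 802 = -115 / 401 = -0.29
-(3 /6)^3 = -1 /8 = -0.12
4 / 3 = 1.33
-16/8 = -2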